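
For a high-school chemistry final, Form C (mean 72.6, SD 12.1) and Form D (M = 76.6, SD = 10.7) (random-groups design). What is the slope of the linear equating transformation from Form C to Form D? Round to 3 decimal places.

0.884

A = SD_Y / SD_X = 10.7 / 12.1 = 0.884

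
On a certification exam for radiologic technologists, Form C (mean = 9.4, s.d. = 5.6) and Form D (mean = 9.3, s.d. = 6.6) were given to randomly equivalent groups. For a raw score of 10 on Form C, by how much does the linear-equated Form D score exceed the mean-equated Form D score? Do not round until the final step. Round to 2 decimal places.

Mean-equated: 10 + (9.3 − 9.4) = 9.90
Linear-equated: (6.6/5.6)(10 − 9.4) + 9.3 = 10.007
Difference = 10.007 − 9.90 = 0.11

0.11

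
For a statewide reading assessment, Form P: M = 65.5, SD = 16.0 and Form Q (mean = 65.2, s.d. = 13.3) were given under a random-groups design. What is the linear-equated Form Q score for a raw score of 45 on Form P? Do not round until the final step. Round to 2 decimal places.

48.16

Linear equating: y = (SD_Y/SD_X)(x − M_X) + M_Y
y = (13.3/16.0)(45 − 65.5) + 65.2
y = 0.831250 × -20.5 + 65.2 = -17.0406 + 65.2 = 48.16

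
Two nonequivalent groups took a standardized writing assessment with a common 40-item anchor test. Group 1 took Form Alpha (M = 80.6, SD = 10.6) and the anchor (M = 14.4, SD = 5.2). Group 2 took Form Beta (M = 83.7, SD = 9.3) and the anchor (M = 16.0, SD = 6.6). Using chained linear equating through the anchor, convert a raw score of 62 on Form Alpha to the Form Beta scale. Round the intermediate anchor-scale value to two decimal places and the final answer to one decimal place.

68.6

Form Alpha → anchor (Group 1): v = (5.2/10.6)(62 − 80.6) + 14.4 = 5.28
anchor → Form Beta (Group 2): y = (9.3/6.6)(5.28 − 16.0) + 83.7 = 68.6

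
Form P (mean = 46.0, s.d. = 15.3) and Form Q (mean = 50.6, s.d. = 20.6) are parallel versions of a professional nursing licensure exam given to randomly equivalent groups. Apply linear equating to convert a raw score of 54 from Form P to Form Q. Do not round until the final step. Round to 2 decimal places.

61.37

Linear equating: y = (SD_Y/SD_X)(x − M_X) + M_Y
y = (20.6/15.3)(54 − 46.0) + 50.6
y = 1.346405 × 8.0 + 50.6 = 10.7712 + 50.6 = 61.37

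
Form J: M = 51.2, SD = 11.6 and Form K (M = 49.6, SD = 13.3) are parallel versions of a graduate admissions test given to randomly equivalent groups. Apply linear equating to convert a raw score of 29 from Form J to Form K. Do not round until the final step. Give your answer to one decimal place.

Linear equating: y = (SD_Y/SD_X)(x − M_X) + M_Y
y = (13.3/11.6)(29 − 51.2) + 49.6
y = 1.146552 × -22.2 + 49.6 = -25.4534 + 49.6 = 24.1

24.1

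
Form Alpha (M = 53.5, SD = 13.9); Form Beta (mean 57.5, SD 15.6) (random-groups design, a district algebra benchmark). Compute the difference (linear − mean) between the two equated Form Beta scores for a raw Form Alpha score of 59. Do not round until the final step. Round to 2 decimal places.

Mean-equated: 59 + (57.5 − 53.5) = 63.00
Linear-equated: (15.6/13.9)(59 − 53.5) + 57.5 = 63.673
Difference = 63.673 − 63.00 = 0.67

0.67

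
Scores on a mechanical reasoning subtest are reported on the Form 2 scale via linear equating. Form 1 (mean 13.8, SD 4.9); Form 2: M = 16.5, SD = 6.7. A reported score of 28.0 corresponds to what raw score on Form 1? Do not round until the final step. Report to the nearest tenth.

Invert y = (SD_Y/SD_X)(x − M_X) + M_Y:
x = (SD_X/SD_Y)(y − M_Y) + M_X = (4.9/6.7)(28.0 − 16.5) + 13.8
x = 0.731343 × 11.500 + 13.8 = 22.2

22.2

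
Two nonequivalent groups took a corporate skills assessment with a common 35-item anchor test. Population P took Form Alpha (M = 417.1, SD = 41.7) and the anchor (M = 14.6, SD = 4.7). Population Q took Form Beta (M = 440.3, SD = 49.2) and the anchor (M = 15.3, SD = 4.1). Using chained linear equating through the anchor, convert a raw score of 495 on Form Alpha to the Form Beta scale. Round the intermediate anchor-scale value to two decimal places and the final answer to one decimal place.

537.3

Form Alpha → anchor (Population P): v = (4.7/41.7)(495 − 417.1) + 14.6 = 23.38
anchor → Form Beta (Population Q): y = (49.2/4.1)(23.38 − 15.3) + 440.3 = 537.3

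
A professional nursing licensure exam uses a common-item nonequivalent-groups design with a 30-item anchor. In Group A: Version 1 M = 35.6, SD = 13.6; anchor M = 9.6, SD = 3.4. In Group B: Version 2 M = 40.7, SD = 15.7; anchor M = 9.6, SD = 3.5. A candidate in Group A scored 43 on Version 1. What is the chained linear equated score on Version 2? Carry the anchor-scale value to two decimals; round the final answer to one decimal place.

49.0

Version 1 → anchor (Group A): v = (3.4/13.6)(43 − 35.6) + 9.6 = 11.45
anchor → Version 2 (Group B): y = (15.7/3.5)(11.45 − 9.6) + 40.7 = 49.0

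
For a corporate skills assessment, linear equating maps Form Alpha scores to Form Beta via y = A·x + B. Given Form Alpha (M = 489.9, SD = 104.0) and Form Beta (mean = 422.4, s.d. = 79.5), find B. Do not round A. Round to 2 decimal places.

A = SD_Y / SD_X = 79.5 / 104.0 = 0.764423
B = M_Y − A·M_X = 422.4 − 0.764423 × 489.9 = 47.91

47.91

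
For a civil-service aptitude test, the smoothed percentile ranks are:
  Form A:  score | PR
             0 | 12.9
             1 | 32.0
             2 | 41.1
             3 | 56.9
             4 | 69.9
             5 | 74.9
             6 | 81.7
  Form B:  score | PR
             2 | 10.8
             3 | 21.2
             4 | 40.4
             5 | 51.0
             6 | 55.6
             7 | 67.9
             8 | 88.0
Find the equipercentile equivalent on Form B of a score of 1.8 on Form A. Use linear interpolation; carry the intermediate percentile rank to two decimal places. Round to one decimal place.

3.9

PR of 1.8 on Form A: 32.0 + (1.8 − 1)/(2 − 1) × (41.1 − 32.0) = 39.28
On Form B, PR 39.28 falls between score 3 (PR 21.2) and 4 (PR 40.4).
Interpolate: 3 + (39.28 − 21.2)/(40.4 − 21.2) × (4 − 3) = 3.9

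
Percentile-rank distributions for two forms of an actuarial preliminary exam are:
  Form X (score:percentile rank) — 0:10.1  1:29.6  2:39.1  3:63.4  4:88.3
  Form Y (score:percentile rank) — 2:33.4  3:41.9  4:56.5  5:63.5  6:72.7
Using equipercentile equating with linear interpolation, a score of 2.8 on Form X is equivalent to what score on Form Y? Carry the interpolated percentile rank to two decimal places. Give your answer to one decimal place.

4.3

PR of 2.8 on Form X: 39.1 + (2.8 − 2)/(3 − 2) × (63.4 − 39.1) = 58.54
On Form Y, PR 58.54 falls between score 4 (PR 56.5) and 5 (PR 63.5).
Interpolate: 4 + (58.54 − 56.5)/(63.5 − 56.5) × (5 − 4) = 4.3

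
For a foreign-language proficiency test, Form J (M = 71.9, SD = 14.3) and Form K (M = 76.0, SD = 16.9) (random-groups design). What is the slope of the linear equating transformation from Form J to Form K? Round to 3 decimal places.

A = SD_Y / SD_X = 16.9 / 14.3 = 1.182

1.182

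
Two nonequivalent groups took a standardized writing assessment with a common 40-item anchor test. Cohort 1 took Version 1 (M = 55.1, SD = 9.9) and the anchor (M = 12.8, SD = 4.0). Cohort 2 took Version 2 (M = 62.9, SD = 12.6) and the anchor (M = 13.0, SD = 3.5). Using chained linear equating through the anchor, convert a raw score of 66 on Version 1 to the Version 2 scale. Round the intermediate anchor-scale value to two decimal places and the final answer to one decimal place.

Version 1 → anchor (Cohort 1): v = (4.0/9.9)(66 − 55.1) + 12.8 = 17.20
anchor → Version 2 (Cohort 2): y = (12.6/3.5)(17.20 − 13.0) + 62.9 = 78.0

78.0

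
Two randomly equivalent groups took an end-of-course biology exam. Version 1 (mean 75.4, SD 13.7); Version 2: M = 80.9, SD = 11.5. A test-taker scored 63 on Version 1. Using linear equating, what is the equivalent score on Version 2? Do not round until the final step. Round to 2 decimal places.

Linear equating: y = (SD_Y/SD_X)(x − M_X) + M_Y
y = (11.5/13.7)(63 − 75.4) + 80.9
y = 0.839416 × -12.4 + 80.9 = -10.4088 + 80.9 = 70.49

70.49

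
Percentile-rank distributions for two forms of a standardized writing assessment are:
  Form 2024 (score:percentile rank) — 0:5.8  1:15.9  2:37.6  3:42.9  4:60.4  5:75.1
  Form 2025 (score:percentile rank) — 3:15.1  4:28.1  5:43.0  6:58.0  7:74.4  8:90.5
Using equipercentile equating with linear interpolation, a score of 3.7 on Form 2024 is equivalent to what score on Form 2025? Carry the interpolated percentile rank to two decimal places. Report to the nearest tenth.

PR of 3.7 on Form 2024: 42.9 + (3.7 − 3)/(4 − 3) × (60.4 − 42.9) = 55.15
On Form 2025, PR 55.15 falls between score 5 (PR 43.0) and 6 (PR 58.0).
Interpolate: 5 + (55.15 − 43.0)/(58.0 − 43.0) × (6 − 5) = 5.8

5.8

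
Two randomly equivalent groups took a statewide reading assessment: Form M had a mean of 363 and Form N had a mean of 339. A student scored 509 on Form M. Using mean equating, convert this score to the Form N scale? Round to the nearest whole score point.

485

Mean equating: y = x + (M_Y − M_X) = 509 + (339 − 363) = 485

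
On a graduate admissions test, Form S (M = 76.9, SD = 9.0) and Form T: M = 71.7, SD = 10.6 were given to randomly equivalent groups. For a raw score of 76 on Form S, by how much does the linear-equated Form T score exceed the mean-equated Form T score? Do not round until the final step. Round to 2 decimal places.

-0.16

Mean-equated: 76 + (71.7 − 76.9) = 70.80
Linear-equated: (10.6/9.0)(76 − 76.9) + 71.7 = 70.640
Difference = 70.640 − 70.80 = -0.16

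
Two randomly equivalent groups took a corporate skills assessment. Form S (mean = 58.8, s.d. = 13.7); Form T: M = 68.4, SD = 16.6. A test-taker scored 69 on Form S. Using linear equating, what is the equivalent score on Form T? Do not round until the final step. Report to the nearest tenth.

Linear equating: y = (SD_Y/SD_X)(x − M_X) + M_Y
y = (16.6/13.7)(69 − 58.8) + 68.4
y = 1.211679 × 10.2 + 68.4 = 12.3591 + 68.4 = 80.8

80.8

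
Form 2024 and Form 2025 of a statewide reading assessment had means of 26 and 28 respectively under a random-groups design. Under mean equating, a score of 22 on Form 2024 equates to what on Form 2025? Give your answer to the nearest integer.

Mean equating: y = x + (M_Y − M_X) = 22 + (28 − 26) = 24

24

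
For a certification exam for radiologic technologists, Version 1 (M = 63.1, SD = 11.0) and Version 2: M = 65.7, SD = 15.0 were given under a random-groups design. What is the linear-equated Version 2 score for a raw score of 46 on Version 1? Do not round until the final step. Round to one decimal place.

42.4

Linear equating: y = (SD_Y/SD_X)(x − M_X) + M_Y
y = (15.0/11.0)(46 − 63.1) + 65.7
y = 1.363636 × -17.1 + 65.7 = -23.3182 + 65.7 = 42.4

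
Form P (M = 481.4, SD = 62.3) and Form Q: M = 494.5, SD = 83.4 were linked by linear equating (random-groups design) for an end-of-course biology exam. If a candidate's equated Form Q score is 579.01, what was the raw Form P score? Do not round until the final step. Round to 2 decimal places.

544.53

Invert y = (SD_Y/SD_X)(x − M_X) + M_Y:
x = (SD_X/SD_Y)(y − M_Y) + M_X = (62.3/83.4)(579.01 − 494.5) + 481.4
x = 0.747002 × 84.510 + 481.4 = 544.53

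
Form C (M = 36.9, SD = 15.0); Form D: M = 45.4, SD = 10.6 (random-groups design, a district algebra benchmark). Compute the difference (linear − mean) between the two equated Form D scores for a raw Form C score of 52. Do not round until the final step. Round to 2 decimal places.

-4.43

Mean-equated: 52 + (45.4 − 36.9) = 60.50
Linear-equated: (10.6/15.0)(52 − 36.9) + 45.4 = 56.071
Difference = 56.071 − 60.50 = -4.43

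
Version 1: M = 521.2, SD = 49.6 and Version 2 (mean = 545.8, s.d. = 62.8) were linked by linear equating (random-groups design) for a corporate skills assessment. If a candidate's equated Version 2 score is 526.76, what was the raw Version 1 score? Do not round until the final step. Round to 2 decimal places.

506.16

Invert y = (SD_Y/SD_X)(x − M_X) + M_Y:
x = (SD_X/SD_Y)(y − M_Y) + M_X = (49.6/62.8)(526.76 − 545.8) + 521.2
x = 0.789809 × -19.040 + 521.2 = 506.16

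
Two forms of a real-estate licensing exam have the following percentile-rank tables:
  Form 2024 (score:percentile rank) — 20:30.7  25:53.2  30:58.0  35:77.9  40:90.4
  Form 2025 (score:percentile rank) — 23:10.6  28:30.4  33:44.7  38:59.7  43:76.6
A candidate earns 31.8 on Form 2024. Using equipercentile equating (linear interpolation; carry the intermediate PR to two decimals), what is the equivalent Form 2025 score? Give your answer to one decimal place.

PR of 31.8 on Form 2024: 58.0 + (31.8 − 30)/(35 − 30) × (77.9 − 58.0) = 65.16
On Form 2025, PR 65.16 falls between score 38 (PR 59.7) and 43 (PR 76.6).
Interpolate: 38 + (65.16 − 59.7)/(76.6 − 59.7) × (43 − 38) = 39.6

39.6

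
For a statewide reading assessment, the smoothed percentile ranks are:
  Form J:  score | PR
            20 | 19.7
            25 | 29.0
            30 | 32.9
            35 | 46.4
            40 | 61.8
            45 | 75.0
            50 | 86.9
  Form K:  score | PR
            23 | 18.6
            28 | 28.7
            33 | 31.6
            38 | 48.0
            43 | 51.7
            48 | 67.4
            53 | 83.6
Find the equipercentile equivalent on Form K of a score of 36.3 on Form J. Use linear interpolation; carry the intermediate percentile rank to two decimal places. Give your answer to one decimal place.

PR of 36.3 on Form J: 46.4 + (36.3 − 35)/(40 − 35) × (61.8 − 46.4) = 50.40
On Form K, PR 50.40 falls between score 38 (PR 48.0) and 43 (PR 51.7).
Interpolate: 38 + (50.40 − 48.0)/(51.7 − 48.0) × (43 − 38) = 41.2

41.2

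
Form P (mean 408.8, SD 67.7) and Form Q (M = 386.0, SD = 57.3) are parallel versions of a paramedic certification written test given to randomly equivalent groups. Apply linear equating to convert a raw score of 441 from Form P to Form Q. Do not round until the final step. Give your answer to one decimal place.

413.3

Linear equating: y = (SD_Y/SD_X)(x − M_X) + M_Y
y = (57.3/67.7)(441 − 408.8) + 386.0
y = 0.846381 × 32.2 + 386.0 = 27.2535 + 386.0 = 413.3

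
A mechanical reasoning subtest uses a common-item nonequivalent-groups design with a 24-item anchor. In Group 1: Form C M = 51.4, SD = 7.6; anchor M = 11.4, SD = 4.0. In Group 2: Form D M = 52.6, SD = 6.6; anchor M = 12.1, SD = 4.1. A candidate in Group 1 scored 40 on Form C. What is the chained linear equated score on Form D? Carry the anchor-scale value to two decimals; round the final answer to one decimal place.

Form C → anchor (Group 1): v = (4.0/7.6)(40 − 51.4) + 11.4 = 5.40
anchor → Form D (Group 2): y = (6.6/4.1)(5.40 − 12.1) + 52.6 = 41.8

41.8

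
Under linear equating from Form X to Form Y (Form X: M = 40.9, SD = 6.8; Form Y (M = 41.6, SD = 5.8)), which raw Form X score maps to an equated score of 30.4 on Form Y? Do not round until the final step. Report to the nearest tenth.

27.8

Invert y = (SD_Y/SD_X)(x − M_X) + M_Y:
x = (SD_X/SD_Y)(y − M_Y) + M_X = (6.8/5.8)(30.4 − 41.6) + 40.9
x = 1.172414 × -11.200 + 40.9 = 27.8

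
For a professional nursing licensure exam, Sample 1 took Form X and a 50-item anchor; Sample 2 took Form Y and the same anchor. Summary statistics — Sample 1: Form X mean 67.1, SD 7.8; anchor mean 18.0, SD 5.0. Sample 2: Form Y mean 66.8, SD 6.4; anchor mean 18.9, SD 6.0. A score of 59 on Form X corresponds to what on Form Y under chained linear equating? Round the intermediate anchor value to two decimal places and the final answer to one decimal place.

Form X → anchor (Sample 1): v = (5.0/7.8)(59 − 67.1) + 18.0 = 12.81
anchor → Form Y (Sample 2): y = (6.4/6.0)(12.81 − 18.9) + 66.8 = 60.3

60.3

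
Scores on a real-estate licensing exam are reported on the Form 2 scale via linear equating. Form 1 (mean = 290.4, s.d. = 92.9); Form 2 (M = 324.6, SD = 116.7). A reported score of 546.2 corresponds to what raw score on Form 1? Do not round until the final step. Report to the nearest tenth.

Invert y = (SD_Y/SD_X)(x − M_X) + M_Y:
x = (SD_X/SD_Y)(y − M_Y) + M_X = (92.9/116.7)(546.2 − 324.6) + 290.4
x = 0.796058 × 221.600 + 290.4 = 466.8

466.8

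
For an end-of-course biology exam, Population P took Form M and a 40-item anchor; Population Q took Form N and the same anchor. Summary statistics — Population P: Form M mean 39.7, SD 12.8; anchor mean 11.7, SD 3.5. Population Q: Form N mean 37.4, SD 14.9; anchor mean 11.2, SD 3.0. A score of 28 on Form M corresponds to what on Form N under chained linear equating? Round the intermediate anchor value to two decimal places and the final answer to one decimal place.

Form M → anchor (Population P): v = (3.5/12.8)(28 − 39.7) + 11.7 = 8.50
anchor → Form N (Population Q): y = (14.9/3.0)(8.50 − 11.2) + 37.4 = 24.0

24.0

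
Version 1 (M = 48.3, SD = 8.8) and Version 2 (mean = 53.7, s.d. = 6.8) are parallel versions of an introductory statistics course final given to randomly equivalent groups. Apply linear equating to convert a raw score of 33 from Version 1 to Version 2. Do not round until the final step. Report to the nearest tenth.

Linear equating: y = (SD_Y/SD_X)(x − M_X) + M_Y
y = (6.8/8.8)(33 − 48.3) + 53.7
y = 0.772727 × -15.3 + 53.7 = -11.8227 + 53.7 = 41.9

41.9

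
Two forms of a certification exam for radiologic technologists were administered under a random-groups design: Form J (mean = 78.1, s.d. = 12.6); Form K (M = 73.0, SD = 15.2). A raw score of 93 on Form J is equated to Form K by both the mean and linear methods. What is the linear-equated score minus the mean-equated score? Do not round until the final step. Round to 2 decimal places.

3.07

Mean-equated: 93 + (73.0 − 78.1) = 87.90
Linear-equated: (15.2/12.6)(93 − 78.1) + 73.0 = 90.975
Difference = 90.975 − 87.90 = 3.07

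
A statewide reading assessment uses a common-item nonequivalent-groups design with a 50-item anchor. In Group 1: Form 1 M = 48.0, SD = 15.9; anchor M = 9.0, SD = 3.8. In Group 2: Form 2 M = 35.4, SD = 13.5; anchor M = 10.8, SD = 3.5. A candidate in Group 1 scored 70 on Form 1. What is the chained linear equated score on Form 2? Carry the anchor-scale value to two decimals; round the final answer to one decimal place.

Form 1 → anchor (Group 1): v = (3.8/15.9)(70 − 48.0) + 9.0 = 14.26
anchor → Form 2 (Group 2): y = (13.5/3.5)(14.26 − 10.8) + 35.4 = 48.7

48.7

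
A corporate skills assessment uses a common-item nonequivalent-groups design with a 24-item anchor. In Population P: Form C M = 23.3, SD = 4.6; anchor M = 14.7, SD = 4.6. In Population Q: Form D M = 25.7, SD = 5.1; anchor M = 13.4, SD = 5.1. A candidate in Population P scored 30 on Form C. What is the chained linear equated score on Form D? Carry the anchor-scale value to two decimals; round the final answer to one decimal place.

33.7

Form C → anchor (Population P): v = (4.6/4.6)(30 − 23.3) + 14.7 = 21.40
anchor → Form D (Population Q): y = (5.1/5.1)(21.40 − 13.4) + 25.7 = 33.7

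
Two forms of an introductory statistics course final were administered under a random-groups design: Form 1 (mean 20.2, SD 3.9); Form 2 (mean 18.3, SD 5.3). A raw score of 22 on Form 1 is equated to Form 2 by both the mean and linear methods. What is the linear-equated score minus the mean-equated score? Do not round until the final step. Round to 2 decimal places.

Mean-equated: 22 + (18.3 − 20.2) = 20.10
Linear-equated: (5.3/3.9)(22 − 20.2) + 18.3 = 20.746
Difference = 20.746 − 20.10 = 0.65

0.65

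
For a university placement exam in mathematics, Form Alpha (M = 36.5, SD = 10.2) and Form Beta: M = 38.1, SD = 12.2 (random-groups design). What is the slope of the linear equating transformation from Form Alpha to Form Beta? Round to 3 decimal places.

A = SD_Y / SD_X = 12.2 / 10.2 = 1.196

1.196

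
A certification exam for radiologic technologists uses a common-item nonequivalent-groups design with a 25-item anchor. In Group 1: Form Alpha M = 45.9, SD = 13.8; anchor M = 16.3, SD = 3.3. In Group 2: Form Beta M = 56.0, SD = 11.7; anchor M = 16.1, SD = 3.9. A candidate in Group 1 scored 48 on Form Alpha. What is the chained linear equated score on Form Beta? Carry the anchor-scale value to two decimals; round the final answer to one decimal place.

Form Alpha → anchor (Group 1): v = (3.3/13.8)(48 − 45.9) + 16.3 = 16.80
anchor → Form Beta (Group 2): y = (11.7/3.9)(16.80 − 16.1) + 56.0 = 58.1

58.1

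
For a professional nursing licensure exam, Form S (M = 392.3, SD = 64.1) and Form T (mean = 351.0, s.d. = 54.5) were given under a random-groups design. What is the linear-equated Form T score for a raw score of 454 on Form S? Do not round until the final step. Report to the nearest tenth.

Linear equating: y = (SD_Y/SD_X)(x − M_X) + M_Y
y = (54.5/64.1)(454 − 392.3) + 351.0
y = 0.850234 × 61.7 + 351.0 = 52.4594 + 351.0 = 403.5

403.5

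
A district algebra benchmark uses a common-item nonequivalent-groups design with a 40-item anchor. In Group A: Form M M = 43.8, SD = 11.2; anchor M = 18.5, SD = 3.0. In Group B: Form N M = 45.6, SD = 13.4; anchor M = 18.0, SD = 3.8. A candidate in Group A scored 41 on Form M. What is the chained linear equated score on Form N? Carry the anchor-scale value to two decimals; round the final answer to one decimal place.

Form M → anchor (Group A): v = (3.0/11.2)(41 − 43.8) + 18.5 = 17.75
anchor → Form N (Group B): y = (13.4/3.8)(17.75 − 18.0) + 45.6 = 44.7

44.7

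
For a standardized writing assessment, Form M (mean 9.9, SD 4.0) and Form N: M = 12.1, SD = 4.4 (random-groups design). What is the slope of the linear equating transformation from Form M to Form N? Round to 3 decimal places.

1.100

A = SD_Y / SD_X = 4.4 / 4.0 = 1.100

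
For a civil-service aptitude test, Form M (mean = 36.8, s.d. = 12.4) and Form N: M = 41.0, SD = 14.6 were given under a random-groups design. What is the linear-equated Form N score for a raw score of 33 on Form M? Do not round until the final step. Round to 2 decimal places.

Linear equating: y = (SD_Y/SD_X)(x − M_X) + M_Y
y = (14.6/12.4)(33 − 36.8) + 41.0
y = 1.177419 × -3.8 + 41.0 = -4.4742 + 41.0 = 36.53

36.53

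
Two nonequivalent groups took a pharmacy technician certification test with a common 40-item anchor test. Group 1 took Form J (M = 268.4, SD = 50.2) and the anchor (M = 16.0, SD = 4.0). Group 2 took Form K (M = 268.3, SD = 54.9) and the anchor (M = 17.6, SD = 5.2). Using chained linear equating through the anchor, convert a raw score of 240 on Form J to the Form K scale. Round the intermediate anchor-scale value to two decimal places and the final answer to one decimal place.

Form J → anchor (Group 1): v = (4.0/50.2)(240 − 268.4) + 16.0 = 13.74
anchor → Form K (Group 2): y = (54.9/5.2)(13.74 − 17.6) + 268.3 = 227.5

227.5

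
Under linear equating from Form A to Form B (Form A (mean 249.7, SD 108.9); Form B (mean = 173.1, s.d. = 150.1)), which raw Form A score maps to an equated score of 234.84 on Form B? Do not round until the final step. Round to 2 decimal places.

Invert y = (SD_Y/SD_X)(x − M_X) + M_Y:
x = (SD_X/SD_Y)(y − M_Y) + M_X = (108.9/150.1)(234.84 − 173.1) + 249.7
x = 0.725516 × 61.740 + 249.7 = 294.49

294.49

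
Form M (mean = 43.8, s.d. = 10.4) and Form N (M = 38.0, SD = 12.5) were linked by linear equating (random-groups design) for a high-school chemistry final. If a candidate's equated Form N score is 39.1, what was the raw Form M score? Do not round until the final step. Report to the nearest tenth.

Invert y = (SD_Y/SD_X)(x − M_X) + M_Y:
x = (SD_X/SD_Y)(y − M_Y) + M_X = (10.4/12.5)(39.1 − 38.0) + 43.8
x = 0.832000 × 1.100 + 43.8 = 44.7

44.7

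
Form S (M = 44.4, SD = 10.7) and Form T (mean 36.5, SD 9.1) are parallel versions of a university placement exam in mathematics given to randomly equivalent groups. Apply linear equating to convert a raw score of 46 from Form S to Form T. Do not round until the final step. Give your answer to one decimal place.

Linear equating: y = (SD_Y/SD_X)(x − M_X) + M_Y
y = (9.1/10.7)(46 − 44.4) + 36.5
y = 0.850467 × 1.6 + 36.5 = 1.3607 + 36.5 = 37.9

37.9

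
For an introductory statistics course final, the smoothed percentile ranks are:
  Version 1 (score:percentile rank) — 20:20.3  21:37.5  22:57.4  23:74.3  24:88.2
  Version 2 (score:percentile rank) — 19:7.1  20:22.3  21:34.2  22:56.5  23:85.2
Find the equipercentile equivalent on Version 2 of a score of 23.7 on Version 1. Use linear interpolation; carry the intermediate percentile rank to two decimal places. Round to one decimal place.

PR of 23.7 on Version 1: 74.3 + (23.7 − 23)/(24 − 23) × (88.2 − 74.3) = 84.03
On Version 2, PR 84.03 falls between score 22 (PR 56.5) and 23 (PR 85.2).
Interpolate: 22 + (84.03 − 56.5)/(85.2 − 56.5) × (23 − 22) = 23.0

23.0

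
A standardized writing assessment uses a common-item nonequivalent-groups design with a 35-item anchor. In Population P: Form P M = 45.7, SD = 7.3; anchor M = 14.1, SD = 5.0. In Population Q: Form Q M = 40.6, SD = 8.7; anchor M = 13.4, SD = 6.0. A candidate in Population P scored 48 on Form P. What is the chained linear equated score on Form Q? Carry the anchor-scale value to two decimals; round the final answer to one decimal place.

43.9

Form P → anchor (Population P): v = (5.0/7.3)(48 − 45.7) + 14.1 = 15.68
anchor → Form Q (Population Q): y = (8.7/6.0)(15.68 − 13.4) + 40.6 = 43.9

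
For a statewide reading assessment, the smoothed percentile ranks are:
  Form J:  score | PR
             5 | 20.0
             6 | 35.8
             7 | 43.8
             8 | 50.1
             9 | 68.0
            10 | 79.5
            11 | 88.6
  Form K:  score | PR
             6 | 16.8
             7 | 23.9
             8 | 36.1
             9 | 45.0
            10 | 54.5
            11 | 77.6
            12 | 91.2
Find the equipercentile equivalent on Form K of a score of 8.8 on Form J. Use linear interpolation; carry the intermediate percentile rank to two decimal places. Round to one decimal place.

PR of 8.8 on Form J: 50.1 + (8.8 − 8)/(9 − 8) × (68.0 − 50.1) = 64.42
On Form K, PR 64.42 falls between score 10 (PR 54.5) and 11 (PR 77.6).
Interpolate: 10 + (64.42 − 54.5)/(77.6 − 54.5) × (11 − 10) = 10.4

10.4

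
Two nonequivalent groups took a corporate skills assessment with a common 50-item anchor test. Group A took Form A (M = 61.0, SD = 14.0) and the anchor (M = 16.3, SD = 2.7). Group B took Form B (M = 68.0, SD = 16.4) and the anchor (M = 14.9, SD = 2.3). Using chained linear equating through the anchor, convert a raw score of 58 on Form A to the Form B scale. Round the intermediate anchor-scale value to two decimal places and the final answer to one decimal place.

73.8

Form A → anchor (Group A): v = (2.7/14.0)(58 − 61.0) + 16.3 = 15.72
anchor → Form B (Group B): y = (16.4/2.3)(15.72 − 14.9) + 68.0 = 73.8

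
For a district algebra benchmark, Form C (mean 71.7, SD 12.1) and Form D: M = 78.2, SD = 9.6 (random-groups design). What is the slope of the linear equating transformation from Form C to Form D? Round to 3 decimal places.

A = SD_Y / SD_X = 9.6 / 12.1 = 0.793

0.793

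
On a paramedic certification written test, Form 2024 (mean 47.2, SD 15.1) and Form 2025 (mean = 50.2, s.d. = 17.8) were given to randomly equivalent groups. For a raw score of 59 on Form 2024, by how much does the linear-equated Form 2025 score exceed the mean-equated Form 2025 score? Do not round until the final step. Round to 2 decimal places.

Mean-equated: 59 + (50.2 − 47.2) = 62.00
Linear-equated: (17.8/15.1)(59 − 47.2) + 50.2 = 64.110
Difference = 64.110 − 62.00 = 2.11

2.11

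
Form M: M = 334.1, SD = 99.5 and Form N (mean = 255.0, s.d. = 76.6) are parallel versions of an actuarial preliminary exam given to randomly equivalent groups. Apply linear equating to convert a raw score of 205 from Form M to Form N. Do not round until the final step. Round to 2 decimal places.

155.61

Linear equating: y = (SD_Y/SD_X)(x − M_X) + M_Y
y = (76.6/99.5)(205 − 334.1) + 255.0
y = 0.769849 × -129.1 + 255.0 = -99.3875 + 255.0 = 155.61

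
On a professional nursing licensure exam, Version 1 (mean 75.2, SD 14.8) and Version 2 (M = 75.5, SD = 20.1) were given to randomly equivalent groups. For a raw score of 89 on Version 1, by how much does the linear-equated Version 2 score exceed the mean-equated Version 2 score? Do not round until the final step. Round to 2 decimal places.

Mean-equated: 89 + (75.5 − 75.2) = 89.30
Linear-equated: (20.1/14.8)(89 − 75.2) + 75.5 = 94.242
Difference = 94.242 − 89.30 = 4.94

4.94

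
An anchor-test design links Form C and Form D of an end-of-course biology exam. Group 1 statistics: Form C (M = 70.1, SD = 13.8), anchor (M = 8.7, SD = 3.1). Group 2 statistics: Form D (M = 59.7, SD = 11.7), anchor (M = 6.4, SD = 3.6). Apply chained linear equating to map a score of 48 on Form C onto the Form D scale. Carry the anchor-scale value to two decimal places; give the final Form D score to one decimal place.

51.1

Form C → anchor (Group 1): v = (3.1/13.8)(48 − 70.1) + 8.7 = 3.74
anchor → Form D (Group 2): y = (11.7/3.6)(3.74 − 6.4) + 59.7 = 51.1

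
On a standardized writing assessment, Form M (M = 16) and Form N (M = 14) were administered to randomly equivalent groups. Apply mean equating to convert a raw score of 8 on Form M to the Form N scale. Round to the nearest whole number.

Mean equating: y = x + (M_Y − M_X) = 8 + (14 − 16) = 6

6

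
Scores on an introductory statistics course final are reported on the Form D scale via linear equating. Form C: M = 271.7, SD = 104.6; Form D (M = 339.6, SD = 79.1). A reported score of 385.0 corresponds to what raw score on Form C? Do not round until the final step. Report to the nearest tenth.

Invert y = (SD_Y/SD_X)(x − M_X) + M_Y:
x = (SD_X/SD_Y)(y − M_Y) + M_X = (104.6/79.1)(385.0 − 339.6) + 271.7
x = 1.322377 × 45.400 + 271.7 = 331.7

331.7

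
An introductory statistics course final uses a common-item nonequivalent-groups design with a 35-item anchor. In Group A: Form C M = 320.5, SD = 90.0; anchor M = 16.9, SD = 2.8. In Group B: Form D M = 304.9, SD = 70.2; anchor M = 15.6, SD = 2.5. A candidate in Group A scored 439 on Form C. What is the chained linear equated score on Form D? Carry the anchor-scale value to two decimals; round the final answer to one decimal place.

Form C → anchor (Group A): v = (2.8/90.0)(439 − 320.5) + 16.9 = 20.59
anchor → Form D (Group B): y = (70.2/2.5)(20.59 − 15.6) + 304.9 = 445.0

445.0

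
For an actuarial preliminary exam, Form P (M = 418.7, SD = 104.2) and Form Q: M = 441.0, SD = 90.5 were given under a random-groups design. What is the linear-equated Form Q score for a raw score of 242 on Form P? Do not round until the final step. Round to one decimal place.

Linear equating: y = (SD_Y/SD_X)(x − M_X) + M_Y
y = (90.5/104.2)(242 − 418.7) + 441.0
y = 0.868522 × -176.7 + 441.0 = -153.4679 + 441.0 = 287.5

287.5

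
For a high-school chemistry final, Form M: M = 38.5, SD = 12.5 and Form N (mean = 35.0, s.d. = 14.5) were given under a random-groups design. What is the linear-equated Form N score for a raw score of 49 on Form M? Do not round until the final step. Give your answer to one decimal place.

Linear equating: y = (SD_Y/SD_X)(x − M_X) + M_Y
y = (14.5/12.5)(49 − 38.5) + 35.0
y = 1.160000 × 10.5 + 35.0 = 12.1800 + 35.0 = 47.2

47.2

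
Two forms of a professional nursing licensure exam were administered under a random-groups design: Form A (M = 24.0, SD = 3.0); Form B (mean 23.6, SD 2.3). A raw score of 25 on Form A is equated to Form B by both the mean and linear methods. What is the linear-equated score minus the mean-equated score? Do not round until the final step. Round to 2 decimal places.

-0.23

Mean-equated: 25 + (23.6 − 24.0) = 24.60
Linear-equated: (2.3/3.0)(25 − 24.0) + 23.6 = 24.367
Difference = 24.367 − 24.60 = -0.23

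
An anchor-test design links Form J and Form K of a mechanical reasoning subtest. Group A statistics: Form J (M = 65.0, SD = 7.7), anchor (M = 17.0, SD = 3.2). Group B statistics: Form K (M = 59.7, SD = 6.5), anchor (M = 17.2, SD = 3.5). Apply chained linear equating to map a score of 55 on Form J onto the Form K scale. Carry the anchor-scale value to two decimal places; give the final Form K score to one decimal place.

Form J → anchor (Group A): v = (3.2/7.7)(55 − 65.0) + 17.0 = 12.84
anchor → Form K (Group B): y = (6.5/3.5)(12.84 − 17.2) + 59.7 = 51.6

51.6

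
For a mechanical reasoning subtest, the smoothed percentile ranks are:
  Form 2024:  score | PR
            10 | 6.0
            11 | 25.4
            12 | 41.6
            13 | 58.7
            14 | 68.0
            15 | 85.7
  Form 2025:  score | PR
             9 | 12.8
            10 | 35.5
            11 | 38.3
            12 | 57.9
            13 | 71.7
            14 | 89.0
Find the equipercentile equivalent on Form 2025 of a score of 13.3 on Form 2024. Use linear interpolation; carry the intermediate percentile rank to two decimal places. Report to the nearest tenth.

12.3

PR of 13.3 on Form 2024: 58.7 + (13.3 − 13)/(14 − 13) × (68.0 − 58.7) = 61.49
On Form 2025, PR 61.49 falls between score 12 (PR 57.9) and 13 (PR 71.7).
Interpolate: 12 + (61.49 − 57.9)/(71.7 − 57.9) × (13 − 12) = 12.3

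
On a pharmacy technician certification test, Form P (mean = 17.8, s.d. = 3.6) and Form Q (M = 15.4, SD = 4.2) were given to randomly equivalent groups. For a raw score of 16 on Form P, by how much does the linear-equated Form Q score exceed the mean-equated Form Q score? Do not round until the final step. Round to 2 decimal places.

Mean-equated: 16 + (15.4 − 17.8) = 13.60
Linear-equated: (4.2/3.6)(16 − 17.8) + 15.4 = 13.300
Difference = 13.300 − 13.60 = -0.30

-0.30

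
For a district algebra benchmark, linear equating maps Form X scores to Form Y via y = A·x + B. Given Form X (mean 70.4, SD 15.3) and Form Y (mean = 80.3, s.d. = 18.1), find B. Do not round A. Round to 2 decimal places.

-2.98

A = SD_Y / SD_X = 18.1 / 15.3 = 1.183007
B = M_Y − A·M_X = 80.3 − 1.183007 × 70.4 = -2.98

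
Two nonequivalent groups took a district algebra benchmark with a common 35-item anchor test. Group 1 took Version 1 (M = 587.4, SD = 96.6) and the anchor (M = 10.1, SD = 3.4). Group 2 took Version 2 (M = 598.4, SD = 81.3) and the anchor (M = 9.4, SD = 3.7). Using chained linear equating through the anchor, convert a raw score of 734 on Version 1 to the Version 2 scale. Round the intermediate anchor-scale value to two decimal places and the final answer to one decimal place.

Version 1 → anchor (Group 1): v = (3.4/96.6)(734 − 587.4) + 10.1 = 15.26
anchor → Version 2 (Group 2): y = (81.3/3.7)(15.26 − 9.4) + 598.4 = 727.2

727.2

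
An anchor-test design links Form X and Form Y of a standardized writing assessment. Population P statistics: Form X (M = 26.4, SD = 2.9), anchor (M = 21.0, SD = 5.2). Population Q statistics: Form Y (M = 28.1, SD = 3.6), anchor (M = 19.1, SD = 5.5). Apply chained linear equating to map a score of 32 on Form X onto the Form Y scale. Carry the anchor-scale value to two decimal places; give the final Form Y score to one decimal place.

35.9

Form X → anchor (Population P): v = (5.2/2.9)(32 − 26.4) + 21.0 = 31.04
anchor → Form Y (Population Q): y = (3.6/5.5)(31.04 − 19.1) + 28.1 = 35.9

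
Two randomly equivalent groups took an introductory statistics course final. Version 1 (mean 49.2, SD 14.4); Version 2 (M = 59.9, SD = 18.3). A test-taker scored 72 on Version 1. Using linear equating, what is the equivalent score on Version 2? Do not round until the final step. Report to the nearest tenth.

Linear equating: y = (SD_Y/SD_X)(x − M_X) + M_Y
y = (18.3/14.4)(72 − 49.2) + 59.9
y = 1.270833 × 22.8 + 59.9 = 28.9750 + 59.9 = 88.9

88.9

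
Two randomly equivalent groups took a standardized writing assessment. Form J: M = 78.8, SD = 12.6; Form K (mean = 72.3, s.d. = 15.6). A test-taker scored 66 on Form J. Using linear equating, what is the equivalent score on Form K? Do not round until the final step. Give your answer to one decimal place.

Linear equating: y = (SD_Y/SD_X)(x − M_X) + M_Y
y = (15.6/12.6)(66 − 78.8) + 72.3
y = 1.238095 × -12.8 + 72.3 = -15.8476 + 72.3 = 56.5

56.5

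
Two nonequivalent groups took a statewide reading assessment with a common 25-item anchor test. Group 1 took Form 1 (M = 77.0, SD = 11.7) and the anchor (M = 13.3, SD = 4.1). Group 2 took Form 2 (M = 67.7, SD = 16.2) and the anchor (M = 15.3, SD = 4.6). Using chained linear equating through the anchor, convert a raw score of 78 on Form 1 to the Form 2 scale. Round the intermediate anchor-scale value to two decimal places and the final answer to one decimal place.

Form 1 → anchor (Group 1): v = (4.1/11.7)(78 − 77.0) + 13.3 = 13.65
anchor → Form 2 (Group 2): y = (16.2/4.6)(13.65 − 15.3) + 67.7 = 61.9

61.9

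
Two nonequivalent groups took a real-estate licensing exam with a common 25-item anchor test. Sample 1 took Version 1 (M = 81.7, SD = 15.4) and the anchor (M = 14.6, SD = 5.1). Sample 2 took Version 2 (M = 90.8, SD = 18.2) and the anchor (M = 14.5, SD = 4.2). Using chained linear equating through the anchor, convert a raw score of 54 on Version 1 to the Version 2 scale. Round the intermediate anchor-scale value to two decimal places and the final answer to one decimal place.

Version 1 → anchor (Sample 1): v = (5.1/15.4)(54 − 81.7) + 14.6 = 5.43
anchor → Version 2 (Sample 2): y = (18.2/4.2)(5.43 − 14.5) + 90.8 = 51.5

51.5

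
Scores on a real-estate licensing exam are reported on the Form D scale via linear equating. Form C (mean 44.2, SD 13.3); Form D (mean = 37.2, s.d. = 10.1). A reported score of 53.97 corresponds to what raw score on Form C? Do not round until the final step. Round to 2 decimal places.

Invert y = (SD_Y/SD_X)(x − M_X) + M_Y:
x = (SD_X/SD_Y)(y − M_Y) + M_X = (13.3/10.1)(53.97 − 37.2) + 44.2
x = 1.316832 × 16.770 + 44.2 = 66.28

66.28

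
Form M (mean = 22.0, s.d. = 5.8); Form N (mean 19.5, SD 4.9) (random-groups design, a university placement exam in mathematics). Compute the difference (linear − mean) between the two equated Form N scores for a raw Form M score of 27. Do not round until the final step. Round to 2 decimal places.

-0.78

Mean-equated: 27 + (19.5 − 22.0) = 24.50
Linear-equated: (4.9/5.8)(27 − 22.0) + 19.5 = 23.724
Difference = 23.724 − 24.50 = -0.78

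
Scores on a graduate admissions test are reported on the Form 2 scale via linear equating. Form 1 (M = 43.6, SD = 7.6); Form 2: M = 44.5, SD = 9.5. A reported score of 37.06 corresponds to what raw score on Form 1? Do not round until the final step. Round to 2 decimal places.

Invert y = (SD_Y/SD_X)(x − M_X) + M_Y:
x = (SD_X/SD_Y)(y − M_Y) + M_X = (7.6/9.5)(37.06 − 44.5) + 43.6
x = 0.800000 × -7.440 + 43.6 = 37.65

37.65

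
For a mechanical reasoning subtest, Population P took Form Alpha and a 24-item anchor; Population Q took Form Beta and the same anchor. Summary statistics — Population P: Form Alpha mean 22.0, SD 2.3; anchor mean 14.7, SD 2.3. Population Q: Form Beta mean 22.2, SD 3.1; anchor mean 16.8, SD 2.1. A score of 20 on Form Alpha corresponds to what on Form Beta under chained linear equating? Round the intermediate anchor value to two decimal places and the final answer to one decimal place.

Form Alpha → anchor (Population P): v = (2.3/2.3)(20 − 22.0) + 14.7 = 12.70
anchor → Form Beta (Population Q): y = (3.1/2.1)(12.70 − 16.8) + 22.2 = 16.1

16.1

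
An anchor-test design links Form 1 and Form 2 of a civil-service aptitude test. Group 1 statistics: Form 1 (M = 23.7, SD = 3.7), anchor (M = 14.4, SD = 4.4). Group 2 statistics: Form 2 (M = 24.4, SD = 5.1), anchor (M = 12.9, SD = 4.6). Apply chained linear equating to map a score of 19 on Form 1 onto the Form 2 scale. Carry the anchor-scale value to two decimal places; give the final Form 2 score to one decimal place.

Form 1 → anchor (Group 1): v = (4.4/3.7)(19 − 23.7) + 14.4 = 8.81
anchor → Form 2 (Group 2): y = (5.1/4.6)(8.81 − 12.9) + 24.4 = 19.9

19.9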